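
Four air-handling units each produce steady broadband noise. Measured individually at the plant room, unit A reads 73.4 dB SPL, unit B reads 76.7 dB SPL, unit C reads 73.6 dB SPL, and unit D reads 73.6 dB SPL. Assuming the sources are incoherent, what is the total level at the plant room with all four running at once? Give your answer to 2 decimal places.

Add the sources as powers (linear), then convert back to dB:
L_total = 10·log₁₀(10^(73.4/10) + 10^(76.7/10) + 10^(73.6/10) + 10^(73.6/10)) = 10·log₁₀(114500000) = 80.59 dB SPL.

80.59 dB SPL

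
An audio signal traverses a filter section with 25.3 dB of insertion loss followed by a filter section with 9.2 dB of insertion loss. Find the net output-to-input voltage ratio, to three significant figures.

Net gain = (−25.3) + (−9.2) = -34.5 dB.
Voltage ratio = 10^(-34.5/20) = 0.0188.

0.0188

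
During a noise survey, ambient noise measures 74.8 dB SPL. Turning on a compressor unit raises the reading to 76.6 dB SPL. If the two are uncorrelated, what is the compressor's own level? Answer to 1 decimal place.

71.9 dB SPL

Background correction is a power subtraction:
L_src = 10·log₁₀(10^(76.6/10) − 10^(74.8/10)) = 10·log₁₀(15510000) = 71.9 dB SPL.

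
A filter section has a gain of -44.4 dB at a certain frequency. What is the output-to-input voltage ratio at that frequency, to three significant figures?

0.00603

Voltage ratio = 10^(dB/20).
10^(-44.4/20) = 10^(-2.220) = 0.00603.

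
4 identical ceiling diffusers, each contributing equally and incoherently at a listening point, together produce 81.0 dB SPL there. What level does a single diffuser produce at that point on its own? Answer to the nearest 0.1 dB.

4 equal incoherent sources add 10·log₁₀(4) = 6.02 dB over one source.
L_one = 81.0 − 6.02 = 75.0 dB SPL.

75.0 dB SPL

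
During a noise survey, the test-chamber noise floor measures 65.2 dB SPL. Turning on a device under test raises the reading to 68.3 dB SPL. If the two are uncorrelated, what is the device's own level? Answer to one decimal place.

65.4 dB SPL

Background correction is a power subtraction:
L_src = 10·log₁₀(10^(68.3/10) − 10^(65.2/10)) = 10·log₁₀(3450000) = 65.4 dB SPL.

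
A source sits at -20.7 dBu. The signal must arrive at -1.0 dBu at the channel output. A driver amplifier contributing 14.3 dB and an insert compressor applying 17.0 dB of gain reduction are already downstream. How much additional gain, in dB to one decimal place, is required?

The required make-up gain is the shortfall in the dB sum.
G = -1.0 − (-20.7) − 14.3 + 17.0 = 22.4 dB.

22.4 dB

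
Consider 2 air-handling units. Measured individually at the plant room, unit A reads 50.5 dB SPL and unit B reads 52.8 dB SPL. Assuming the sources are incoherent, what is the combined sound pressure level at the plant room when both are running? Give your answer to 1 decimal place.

Uncorrelated sources add in intensity (power), not in dB.
L_total = 10·log₁₀(10^(50.5/10) + 10^(52.8/10)) = 10·log₁₀(302700) = 54.8 dB SPL.

54.8 dB SPL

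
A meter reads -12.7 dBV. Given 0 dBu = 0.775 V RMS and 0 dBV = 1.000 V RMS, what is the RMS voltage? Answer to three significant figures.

V = 1.000 V × 10^(-12.7/20).
= 1.000 × 0.2317 = 0.232 V.

0.232 V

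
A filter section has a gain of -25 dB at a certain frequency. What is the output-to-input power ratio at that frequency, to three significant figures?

Power ratio = 10^(dB/10).
10^(-25/10) = 10^(-2.500) = 0.00316.

0.00316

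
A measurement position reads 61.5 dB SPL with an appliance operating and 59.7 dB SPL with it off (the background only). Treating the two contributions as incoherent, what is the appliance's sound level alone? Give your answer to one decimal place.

56.8 dB SPL

Background correction is a power subtraction:
L_src = 10·log₁₀(10^(61.5/10) − 10^(59.7/10)) = 10·log₁₀(479300) = 56.8 dB SPL.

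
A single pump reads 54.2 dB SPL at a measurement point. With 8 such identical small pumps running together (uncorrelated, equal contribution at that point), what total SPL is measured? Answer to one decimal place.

63.2 dB SPL

8 equal incoherent sources raise the level by 10·log₁₀(8) = 9.03 dB.
L_total = 54.2 + 9.03 = 63.2 dB SPL.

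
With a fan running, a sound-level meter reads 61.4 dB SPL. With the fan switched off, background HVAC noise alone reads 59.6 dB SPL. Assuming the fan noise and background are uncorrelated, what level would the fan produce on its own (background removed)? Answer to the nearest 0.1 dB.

Subtract intensities: L_src = 10·log₁₀(10^(L_total/10) − 10^(L_bg/10)).
L_src = 10·log₁₀(10^(61.4/10) − 10^(59.6/10)) = 10·log₁₀(468400) = 56.7 dB SPL.

56.7 dB SPL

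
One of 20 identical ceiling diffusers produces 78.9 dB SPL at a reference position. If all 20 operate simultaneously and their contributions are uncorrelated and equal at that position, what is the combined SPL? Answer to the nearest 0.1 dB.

91.9 dB SPL

20 equal incoherent sources raise the level by 10·log₁₀(20) = 13.01 dB.
L_total = 78.9 + 13.01 = 91.9 dB SPL.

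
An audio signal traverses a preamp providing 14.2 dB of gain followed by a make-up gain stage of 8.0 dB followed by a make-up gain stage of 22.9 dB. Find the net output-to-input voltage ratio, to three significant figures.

Net gain = 14.2 + 8.0 + 22.9 = 45.1 dB.
Voltage ratio = 10^(45.1/20) = 180.

180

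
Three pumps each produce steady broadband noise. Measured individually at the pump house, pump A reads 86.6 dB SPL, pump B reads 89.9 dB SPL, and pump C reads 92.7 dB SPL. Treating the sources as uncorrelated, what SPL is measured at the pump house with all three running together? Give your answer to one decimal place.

Add the sources as powers (linear), then convert back to dB:
L_total = 10·log₁₀(10^(86.6/10) + 10^(89.9/10) + 10^(92.7/10)) = 10·log₁₀(3296000000) = 95.2 dB SPL.

95.2 dB SPL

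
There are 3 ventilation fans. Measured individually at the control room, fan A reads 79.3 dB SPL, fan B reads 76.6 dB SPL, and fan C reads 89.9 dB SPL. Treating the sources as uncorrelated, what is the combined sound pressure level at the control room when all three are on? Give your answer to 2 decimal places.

90.45 dB SPL

Incoherent sources sum as intensities:
L_total = 10·log₁₀(10^(79.3/10) + 10^(76.6/10) + 10^(89.9/10)) = 10·log₁₀(1108000000) = 90.45 dB SPL.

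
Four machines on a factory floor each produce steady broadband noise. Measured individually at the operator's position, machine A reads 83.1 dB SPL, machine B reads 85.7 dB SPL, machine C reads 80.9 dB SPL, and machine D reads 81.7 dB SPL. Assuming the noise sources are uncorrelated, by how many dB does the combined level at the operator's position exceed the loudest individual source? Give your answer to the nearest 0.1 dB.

3.6 dB

Uncorrelated sources add in intensity (power), not in dB.
L_total = 10·log₁₀(10^(83.1/10) + 10^(85.7/10) + 10^(80.9/10) + 10^(81.7/10)) = 89.28 dB SPL.
Excess over the loudest (85.7 dB): 89.28 − 85.7 = 3.6 dB.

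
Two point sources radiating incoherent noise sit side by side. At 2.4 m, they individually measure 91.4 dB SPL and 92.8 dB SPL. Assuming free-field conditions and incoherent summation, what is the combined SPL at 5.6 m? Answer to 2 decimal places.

87.81 dB SPL

Combined at 2.4 m: 10·log₁₀(10^(91.4/10)+10^(92.8/10)) = 95.166 dB SPL.
Then apply −20·log₁₀(5.6/2.4) = -7.360 dB → 87.81 dB SPL.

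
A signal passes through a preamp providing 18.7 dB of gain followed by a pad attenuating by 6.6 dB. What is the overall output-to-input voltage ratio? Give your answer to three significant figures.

4.03

Net gain = 18.7 + (−6.6) = 12.1 dB.
Voltage ratio = 10^(12.1/20) = 4.03.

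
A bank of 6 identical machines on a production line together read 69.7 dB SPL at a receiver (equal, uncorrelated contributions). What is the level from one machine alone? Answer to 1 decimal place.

6 equal incoherent sources add 10·log₁₀(6) = 7.78 dB over one source.
L_one = 69.7 − 7.78 = 61.9 dB SPL.

61.9 dB SPL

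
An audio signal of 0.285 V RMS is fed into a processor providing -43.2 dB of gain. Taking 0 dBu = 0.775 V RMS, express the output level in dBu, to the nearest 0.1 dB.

-51.9 dBu

Input level: 20·log₁₀(0.285/0.775) = -8.69 dBu.
Output: -8.69 − 43.2 = -51.9 dBu.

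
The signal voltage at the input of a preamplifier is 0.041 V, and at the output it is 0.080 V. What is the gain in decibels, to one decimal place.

Voltage ratio → dB uses the 20·log₁₀ form:
20·log₁₀(0.080/0.041) = 20·log₁₀(1.951) = 5.8 dB.

5.8 dB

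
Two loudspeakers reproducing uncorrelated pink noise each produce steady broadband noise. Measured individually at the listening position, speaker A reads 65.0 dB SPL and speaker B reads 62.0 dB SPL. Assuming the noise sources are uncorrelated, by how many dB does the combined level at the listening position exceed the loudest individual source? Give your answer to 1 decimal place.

Incoherent sources sum as intensities:
L_total = 10·log₁₀(10^(65.0/10) + 10^(62.0/10)) = 66.76 dB SPL.
Excess over the loudest (65.0 dB): 66.76 − 65.0 = 1.8 dB.

1.8 dB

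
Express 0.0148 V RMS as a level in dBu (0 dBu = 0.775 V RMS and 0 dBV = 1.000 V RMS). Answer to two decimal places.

-34.38 dBu

dBu = 20·log₁₀(V / 0.775 V).
20·log₁₀(0.0148/0.775) = -34.38 dBu.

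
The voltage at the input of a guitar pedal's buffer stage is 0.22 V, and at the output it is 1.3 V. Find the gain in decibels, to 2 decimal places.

15.43 dB

Voltage ratio → dB uses the 20·log₁₀ form:
20·log₁₀(1.3/0.22) = 20·log₁₀(5.909) = 15.43 dB.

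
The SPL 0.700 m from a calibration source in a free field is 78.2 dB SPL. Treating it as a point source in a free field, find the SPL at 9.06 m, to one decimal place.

Inverse-square spreading gives ΔL = −20·log₁₀(d₂/d₁).
ΔL = −20·log₁₀(9.06/0.700) = -22.24 dB, so L₂ = 78.2 + (-22.24) = 56.0 dB SPL.

56.0 dB SPL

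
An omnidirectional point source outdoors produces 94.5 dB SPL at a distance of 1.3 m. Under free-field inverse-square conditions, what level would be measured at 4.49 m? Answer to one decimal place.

83.7 dB SPL

For a point source in a free field, ΔL = −20·log₁₀(d₂/d₁).
ΔL = −20·log₁₀(4.49/1.3) = -10.77 dB, so L₂ = 94.5 + (-10.77) = 83.7 dB SPL.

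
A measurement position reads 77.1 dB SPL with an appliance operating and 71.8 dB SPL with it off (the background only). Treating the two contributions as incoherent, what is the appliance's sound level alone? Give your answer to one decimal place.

75.6 dB SPL

Subtract intensities: L_src = 10·log₁₀(10^(L_total/10) − 10^(L_bg/10)).
L_src = 10·log₁₀(10^(77.1/10) − 10^(71.8/10)) = 10·log₁₀(36150000) = 75.6 dB SPL.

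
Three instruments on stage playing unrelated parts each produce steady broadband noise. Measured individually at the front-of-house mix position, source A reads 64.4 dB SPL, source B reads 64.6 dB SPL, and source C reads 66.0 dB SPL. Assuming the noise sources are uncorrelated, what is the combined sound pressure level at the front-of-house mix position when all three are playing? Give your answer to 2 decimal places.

69.83 dB SPL

Incoherent sources sum as intensities:
L_total = 10·log₁₀(10^(64.4/10) + 10^(64.6/10) + 10^(66.0/10)) = 10·log₁₀(9619000) = 69.83 dB SPL.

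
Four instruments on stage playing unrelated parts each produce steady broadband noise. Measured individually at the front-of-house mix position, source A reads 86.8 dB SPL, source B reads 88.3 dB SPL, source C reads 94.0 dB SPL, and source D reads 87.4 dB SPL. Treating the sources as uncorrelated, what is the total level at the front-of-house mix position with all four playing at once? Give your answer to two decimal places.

96.25 dB SPL

Add the sources as powers (linear), then convert back to dB:
L_total = 10·log₁₀(10^(86.8/10) + 10^(88.3/10) + 10^(94.0/10) + 10^(87.4/10)) = 10·log₁₀(4216000000) = 96.25 dB SPL.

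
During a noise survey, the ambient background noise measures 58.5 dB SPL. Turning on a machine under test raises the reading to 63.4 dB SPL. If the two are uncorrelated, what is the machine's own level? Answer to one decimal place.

Background correction is a power subtraction:
L_src = 10·log₁₀(10^(63.4/10) − 10^(58.5/10)) = 10·log₁₀(1480000) = 61.7 dB SPL.

61.7 dB SPL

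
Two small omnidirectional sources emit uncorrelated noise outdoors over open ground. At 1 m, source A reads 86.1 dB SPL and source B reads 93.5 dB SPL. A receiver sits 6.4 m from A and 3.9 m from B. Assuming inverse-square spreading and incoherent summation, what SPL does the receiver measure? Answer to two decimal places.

At the listener: L_A = 86.1 − 20·log₁₀(6.4) = 69.976 dB; L_B = 93.5 − 20·log₁₀(3.9) = 81.679 dB.
Combined: 10·log₁₀(10^(69.976/10)+10^(81.679/10)) = 81.96 dB SPL.

81.96 dB SPL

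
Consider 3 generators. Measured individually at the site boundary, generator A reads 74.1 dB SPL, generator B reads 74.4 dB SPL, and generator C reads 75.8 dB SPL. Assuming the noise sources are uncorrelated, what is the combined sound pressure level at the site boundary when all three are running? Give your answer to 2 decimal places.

79.60 dB SPL

Uncorrelated sources add in intensity (power), not in dB.
L_total = 10·log₁₀(10^(74.1/10) + 10^(74.4/10) + 10^(75.8/10)) = 10·log₁₀(91270000) = 79.60 dB SPL.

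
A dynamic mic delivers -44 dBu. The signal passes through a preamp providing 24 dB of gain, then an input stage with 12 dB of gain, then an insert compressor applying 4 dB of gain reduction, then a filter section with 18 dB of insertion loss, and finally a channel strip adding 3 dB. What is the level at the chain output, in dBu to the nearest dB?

-27 dBu

Gain stages sum in dB:
-44 + 24 + 12 − 4 − 18 + 3 = -27 dBu.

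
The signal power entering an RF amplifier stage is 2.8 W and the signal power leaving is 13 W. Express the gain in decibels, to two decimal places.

For a power ratio, dB = 10·log₁₀(P₂/P₁).
10·log₁₀(13/2.8) = 10·log₁₀(4.643) = 6.67 dB.

6.67 dB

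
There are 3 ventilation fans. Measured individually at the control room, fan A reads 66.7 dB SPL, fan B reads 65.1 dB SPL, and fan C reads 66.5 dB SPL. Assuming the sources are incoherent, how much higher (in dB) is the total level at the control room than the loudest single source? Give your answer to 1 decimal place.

4.2 dB

Uncorrelated sources add in intensity (power), not in dB.
L_total = 10·log₁₀(10^(66.7/10) + 10^(65.1/10) + 10^(66.5/10)) = 70.93 dB SPL.
Excess over the loudest (66.7 dB): 70.93 − 66.7 = 4.2 dB.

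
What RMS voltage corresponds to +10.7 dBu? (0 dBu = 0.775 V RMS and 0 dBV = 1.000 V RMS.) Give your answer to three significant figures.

V = 0.775 V × 10^(+10.7/20).
= 0.775 × 3.428 = 2.66 V.

2.66 V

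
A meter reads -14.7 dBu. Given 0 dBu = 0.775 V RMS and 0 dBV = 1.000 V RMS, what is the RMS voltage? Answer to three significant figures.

V = 0.775 V × 10^(-14.7/20).
= 0.775 × 0.1841 = 0.143 V.

0.143 V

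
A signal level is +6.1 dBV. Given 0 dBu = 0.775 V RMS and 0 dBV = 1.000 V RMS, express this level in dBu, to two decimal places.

+8.31 dBu

The offset between the scales is 20·log₁₀(0.775/1.000) = −2.214 dB.
So dBu = +6.1 + 2.214 = +8.31 dBu.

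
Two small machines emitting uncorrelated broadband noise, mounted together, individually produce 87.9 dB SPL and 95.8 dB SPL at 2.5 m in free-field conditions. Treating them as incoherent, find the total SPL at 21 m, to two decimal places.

77.97 dB SPL

Combined at 2.5 m: 10·log₁₀(10^(87.9/10)+10^(95.8/10)) = 96.453 dB SPL.
Then apply −20·log₁₀(21/2.5) = -18.486 dB → 77.97 dB SPL.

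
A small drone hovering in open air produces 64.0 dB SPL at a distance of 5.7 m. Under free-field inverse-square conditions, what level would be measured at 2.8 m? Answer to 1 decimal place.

Inverse-square spreading gives ΔL = −20·log₁₀(d₂/d₁).
ΔL = −20·log₁₀(2.8/5.7) = 6.17 dB, so L₂ = 64.0 + (6.17) = 70.2 dB SPL.

70.2 dB SPL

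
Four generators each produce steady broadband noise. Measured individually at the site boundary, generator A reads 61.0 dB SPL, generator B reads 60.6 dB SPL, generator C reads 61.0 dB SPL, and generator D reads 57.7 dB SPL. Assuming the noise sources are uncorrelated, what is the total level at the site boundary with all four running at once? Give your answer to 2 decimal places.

Add the sources as powers (linear), then convert back to dB:
L_total = 10·log₁₀(10^(61.0/10) + 10^(60.6/10) + 10^(61.0/10) + 10^(57.7/10)) = 10·log₁₀(4255000) = 66.29 dB SPL.

66.29 dB SPL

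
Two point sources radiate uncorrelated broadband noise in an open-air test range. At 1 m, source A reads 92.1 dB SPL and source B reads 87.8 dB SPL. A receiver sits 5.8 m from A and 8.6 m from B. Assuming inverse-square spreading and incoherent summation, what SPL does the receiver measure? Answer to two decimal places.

77.51 dB SPL

At the listener: L_A = 92.1 − 20·log₁₀(5.8) = 76.831 dB; L_B = 87.8 − 20·log₁₀(8.6) = 69.110 dB.
Combined: 10·log₁₀(10^(76.831/10)+10^(69.110/10)) = 77.51 dB SPL.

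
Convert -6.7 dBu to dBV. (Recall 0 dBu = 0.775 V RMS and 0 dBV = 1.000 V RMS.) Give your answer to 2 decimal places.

The offset between the scales is 20·log₁₀(0.775/1.000) = −2.214 dB.
So dBV = -6.7 − 2.214 = -8.91 dBV.

-8.91 dBV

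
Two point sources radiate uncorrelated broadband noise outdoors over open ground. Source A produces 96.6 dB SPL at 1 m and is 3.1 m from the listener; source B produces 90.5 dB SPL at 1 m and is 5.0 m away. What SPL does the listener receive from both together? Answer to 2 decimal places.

87.16 dB SPL

At the listener: L_A = 96.6 − 20·log₁₀(3.1) = 86.773 dB; L_B = 90.5 − 20·log₁₀(5.0) = 76.521 dB.
Combined: 10·log₁₀(10^(86.773/10)+10^(76.521/10)) = 87.16 dB SPL.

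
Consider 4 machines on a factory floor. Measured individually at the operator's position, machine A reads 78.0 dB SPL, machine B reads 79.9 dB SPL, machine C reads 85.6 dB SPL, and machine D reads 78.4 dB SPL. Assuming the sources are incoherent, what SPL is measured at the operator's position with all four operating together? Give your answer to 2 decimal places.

Uncorrelated sources add in intensity (power), not in dB.
L_total = 10·log₁₀(10^(78.0/10) + 10^(79.9/10) + 10^(85.6/10) + 10^(78.4/10)) = 10·log₁₀(593100000) = 87.73 dB SPL.

87.73 dB SPL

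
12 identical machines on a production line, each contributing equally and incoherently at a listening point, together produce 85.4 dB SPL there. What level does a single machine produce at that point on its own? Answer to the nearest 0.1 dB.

74.6 dB SPL

12 equal incoherent sources add 10·log₁₀(12) = 10.79 dB over one source.
L_one = 85.4 − 10.79 = 74.6 dB SPL.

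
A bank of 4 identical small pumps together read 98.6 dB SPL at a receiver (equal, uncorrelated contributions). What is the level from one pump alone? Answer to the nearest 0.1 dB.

4 equal incoherent sources add 10·log₁₀(4) = 6.02 dB over one source.
L_one = 98.6 − 6.02 = 92.6 dB SPL.

92.6 dB SPL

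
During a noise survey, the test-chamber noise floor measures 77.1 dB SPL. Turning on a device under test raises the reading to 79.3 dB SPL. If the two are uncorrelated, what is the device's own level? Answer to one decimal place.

Remove the background by subtracting linear intensities:
L_src = 10·log₁₀(10^(79.3/10) − 10^(77.1/10)) = 10·log₁₀(33830000) = 75.3 dB SPL.

75.3 dB SPL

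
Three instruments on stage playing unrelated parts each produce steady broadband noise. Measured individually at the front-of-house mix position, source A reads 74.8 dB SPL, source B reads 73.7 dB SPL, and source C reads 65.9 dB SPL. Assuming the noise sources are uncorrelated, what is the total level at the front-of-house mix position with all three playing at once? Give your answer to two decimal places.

77.60 dB SPL

Add the sources as powers (linear), then convert back to dB:
L_total = 10·log₁₀(10^(74.8/10) + 10^(73.7/10) + 10^(65.9/10)) = 10·log₁₀(57530000) = 77.60 dB SPL.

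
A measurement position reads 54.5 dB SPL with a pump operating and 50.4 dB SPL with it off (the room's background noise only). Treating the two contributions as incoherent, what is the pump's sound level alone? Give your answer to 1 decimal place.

52.4 dB SPL

Remove the background by subtracting linear intensities:
L_src = 10·log₁₀(10^(54.5/10) − 10^(50.4/10)) = 10·log₁₀(172200) = 52.4 dB SPL.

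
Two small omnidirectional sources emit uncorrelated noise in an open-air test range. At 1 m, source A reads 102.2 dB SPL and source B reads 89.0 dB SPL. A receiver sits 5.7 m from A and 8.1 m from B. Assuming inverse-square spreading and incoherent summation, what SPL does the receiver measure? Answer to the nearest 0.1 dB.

At the listener: L_A = 102.2 − 20·log₁₀(5.7) = 87.08 dB; L_B = 89.0 − 20·log₁₀(8.1) = 70.83 dB.
Combined: 10·log₁₀(10^(87.08/10)+10^(70.83/10)) = 87.2 dB SPL.

87.2 dB SPL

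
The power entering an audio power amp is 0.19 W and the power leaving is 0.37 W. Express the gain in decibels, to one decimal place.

For a power ratio, dB = 10·log₁₀(P₂/P₁).
10·log₁₀(0.37/0.19) = 10·log₁₀(1.947) = 2.9 dB.

2.9 dB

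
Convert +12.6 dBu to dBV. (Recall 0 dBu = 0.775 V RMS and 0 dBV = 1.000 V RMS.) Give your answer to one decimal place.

The offset between the scales is 20·log₁₀(0.775/1.000) = −2.214 dB.
So dBV = +12.6 − 2.214 = +10.4 dBV.

+10.4 dBV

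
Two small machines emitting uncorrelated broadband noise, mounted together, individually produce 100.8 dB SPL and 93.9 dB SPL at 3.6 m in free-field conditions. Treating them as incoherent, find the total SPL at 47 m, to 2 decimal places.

Combined at 3.6 m: 10·log₁₀(10^(100.8/10)+10^(93.9/10)) = 101.607 dB SPL.
Then apply −20·log₁₀(47/3.6) = -22.316 dB → 79.29 dB SPL.

79.29 dB SPL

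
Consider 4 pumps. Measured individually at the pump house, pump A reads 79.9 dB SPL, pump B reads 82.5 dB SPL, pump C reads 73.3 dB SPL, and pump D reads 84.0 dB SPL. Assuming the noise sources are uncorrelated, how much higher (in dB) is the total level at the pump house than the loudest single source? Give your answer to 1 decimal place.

3.4 dB

Add the sources as powers (linear), then convert back to dB:
L_total = 10·log₁₀(10^(79.9/10) + 10^(82.5/10) + 10^(73.3/10) + 10^(84.0/10)) = 87.39 dB SPL.
Excess over the loudest (84.0 dB): 87.39 − 84.0 = 3.4 dB.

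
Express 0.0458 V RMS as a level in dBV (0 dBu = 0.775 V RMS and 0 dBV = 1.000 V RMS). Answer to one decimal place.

-26.8 dBV

dBV = 20·log₁₀(V / 1.000 V).
20·log₁₀(0.0458/1.000) = -26.8 dBV.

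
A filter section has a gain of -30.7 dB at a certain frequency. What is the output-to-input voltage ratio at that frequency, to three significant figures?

0.0292

Voltage ratio = 10^(dB/20).
10^(-30.7/20) = 10^(-1.535) = 0.0292.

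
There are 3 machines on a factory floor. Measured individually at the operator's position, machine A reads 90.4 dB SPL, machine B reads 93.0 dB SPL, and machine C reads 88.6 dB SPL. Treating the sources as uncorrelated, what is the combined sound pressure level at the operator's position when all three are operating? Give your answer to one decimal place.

Uncorrelated sources add in intensity (power), not in dB.
L_total = 10·log₁₀(10^(90.4/10) + 10^(93.0/10) + 10^(88.6/10)) = 10·log₁₀(3816000000) = 95.8 dB SPL.

95.8 dB SPL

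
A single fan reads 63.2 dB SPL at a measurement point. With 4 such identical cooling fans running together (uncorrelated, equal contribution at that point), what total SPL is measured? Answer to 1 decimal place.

4 equal incoherent sources raise the level by 10·log₁₀(4) = 6.02 dB.
L_total = 63.2 + 6.02 = 69.2 dB SPL.

69.2 dB SPL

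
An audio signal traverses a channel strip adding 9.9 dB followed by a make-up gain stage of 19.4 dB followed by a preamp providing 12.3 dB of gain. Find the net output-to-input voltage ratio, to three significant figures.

Net gain = 9.9 + 19.4 + 12.3 = 41.6 dB.
Voltage ratio = 10^(41.6/20) = 120.

120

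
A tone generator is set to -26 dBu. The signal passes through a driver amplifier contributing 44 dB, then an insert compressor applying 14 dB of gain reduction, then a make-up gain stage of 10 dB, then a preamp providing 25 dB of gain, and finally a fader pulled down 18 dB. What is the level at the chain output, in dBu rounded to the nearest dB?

+21 dBu

Cascaded gains and losses add directly in dB.
-26 + 44 − 14 + 10 + 25 − 18 = +21 dBu.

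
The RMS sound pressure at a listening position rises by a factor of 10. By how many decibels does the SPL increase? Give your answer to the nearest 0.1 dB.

20.0 dB

Sound pressure is an amplitude quantity: ΔL = 20·log₁₀(p₂/p₁).
20·log₁₀(10) = 20.0 dB.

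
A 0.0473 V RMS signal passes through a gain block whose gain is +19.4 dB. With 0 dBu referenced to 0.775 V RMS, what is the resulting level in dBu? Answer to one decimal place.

-4.9 dBu

Input level: 20·log₁₀(0.0473/0.775) = -24.29 dBu.
Output: -24.29 + 19.4 = -4.9 dBu.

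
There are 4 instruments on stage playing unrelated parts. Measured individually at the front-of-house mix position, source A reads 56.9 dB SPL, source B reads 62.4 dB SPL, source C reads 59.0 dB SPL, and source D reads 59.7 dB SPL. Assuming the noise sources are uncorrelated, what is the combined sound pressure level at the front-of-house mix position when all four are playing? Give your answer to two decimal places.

65.97 dB SPL

Uncorrelated sources add in intensity (power), not in dB.
L_total = 10·log₁₀(10^(56.9/10) + 10^(62.4/10) + 10^(59.0/10) + 10^(59.7/10)) = 10·log₁₀(3955000) = 65.97 dB SPL.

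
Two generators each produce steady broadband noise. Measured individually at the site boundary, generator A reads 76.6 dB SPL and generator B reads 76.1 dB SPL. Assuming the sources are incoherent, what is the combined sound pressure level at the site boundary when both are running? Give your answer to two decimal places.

79.37 dB SPL

Add the sources as powers (linear), then convert back to dB:
L_total = 10·log₁₀(10^(76.6/10) + 10^(76.1/10)) = 10·log₁₀(86450000) = 79.37 dB SPL.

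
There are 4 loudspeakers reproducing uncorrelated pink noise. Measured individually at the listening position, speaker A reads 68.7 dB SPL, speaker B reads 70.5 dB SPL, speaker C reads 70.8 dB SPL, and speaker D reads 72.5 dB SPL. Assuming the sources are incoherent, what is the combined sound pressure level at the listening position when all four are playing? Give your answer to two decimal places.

76.85 dB SPL

Uncorrelated sources add in intensity (power), not in dB.
L_total = 10·log₁₀(10^(68.7/10) + 10^(70.5/10) + 10^(70.8/10) + 10^(72.5/10)) = 10·log₁₀(48440000) = 76.85 dB SPL.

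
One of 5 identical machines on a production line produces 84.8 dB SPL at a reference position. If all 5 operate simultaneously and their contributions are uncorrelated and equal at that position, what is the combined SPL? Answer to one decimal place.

91.8 dB SPL

5 equal incoherent sources raise the level by 10·log₁₀(5) = 6.99 dB.
L_total = 84.8 + 6.99 = 91.8 dB SPL.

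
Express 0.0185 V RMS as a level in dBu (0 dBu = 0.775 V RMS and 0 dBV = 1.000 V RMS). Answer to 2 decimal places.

-32.44 dBu

dBu = 20·log₁₀(V / 0.775 V).
20·log₁₀(0.0185/0.775) = -32.44 dBu.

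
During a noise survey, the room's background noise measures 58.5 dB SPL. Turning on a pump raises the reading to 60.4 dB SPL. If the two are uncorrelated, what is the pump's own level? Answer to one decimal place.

Remove the background by subtracting linear intensities:
L_src = 10·log₁₀(10^(60.4/10) − 10^(58.5/10)) = 10·log₁₀(388500) = 55.9 dB SPL.

55.9 dB SPL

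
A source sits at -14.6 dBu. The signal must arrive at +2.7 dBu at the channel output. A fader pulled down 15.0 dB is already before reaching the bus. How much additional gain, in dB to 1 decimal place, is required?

The required make-up gain is the shortfall in the dB sum.
G = +2.7 − (-14.6) + 15.0 = 32.3 dB.

32.3 dB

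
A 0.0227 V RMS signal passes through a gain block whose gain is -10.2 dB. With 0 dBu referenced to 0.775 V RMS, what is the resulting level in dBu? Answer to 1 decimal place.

Input level: 20·log₁₀(0.0227/0.775) = -30.67 dBu.
Output: -30.67 − 10.2 = -40.9 dBu.

-40.9 dBu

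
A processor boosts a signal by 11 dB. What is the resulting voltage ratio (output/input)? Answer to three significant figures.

Voltage ratio = 10^(dB/20).
10^(11/20) = 10^(0.5500) = 3.55.

3.55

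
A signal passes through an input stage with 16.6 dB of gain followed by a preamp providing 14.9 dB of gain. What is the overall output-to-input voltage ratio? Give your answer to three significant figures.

37.6

Net gain = 16.6 + 14.9 = 31.5 dB.
Voltage ratio = 10^(31.5/20) = 37.6.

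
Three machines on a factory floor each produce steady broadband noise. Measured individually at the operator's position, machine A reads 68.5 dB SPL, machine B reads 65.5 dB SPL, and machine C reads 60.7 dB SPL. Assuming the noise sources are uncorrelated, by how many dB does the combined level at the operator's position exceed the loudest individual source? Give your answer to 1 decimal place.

Add the sources as powers (linear), then convert back to dB:
L_total = 10·log₁₀(10^(68.5/10) + 10^(65.5/10) + 10^(60.7/10)) = 70.72 dB SPL.
Excess over the loudest (68.5 dB): 70.72 − 68.5 = 2.2 dB.

2.2 dB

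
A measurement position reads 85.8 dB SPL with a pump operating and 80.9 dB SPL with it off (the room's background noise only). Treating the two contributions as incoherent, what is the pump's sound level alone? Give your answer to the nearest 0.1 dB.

Background correction is a power subtraction:
L_src = 10·log₁₀(10^(85.8/10) − 10^(80.9/10)) = 10·log₁₀(257200000) = 84.1 dB SPL.

84.1 dB SPL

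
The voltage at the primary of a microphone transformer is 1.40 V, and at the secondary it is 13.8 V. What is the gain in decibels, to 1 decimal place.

19.9 dB

Voltage is an amplitude quantity, so gain = 20·log₁₀(V_out/V_in).
20·log₁₀(13.8/1.40) = 20·log₁₀(9.857) = 19.9 dB.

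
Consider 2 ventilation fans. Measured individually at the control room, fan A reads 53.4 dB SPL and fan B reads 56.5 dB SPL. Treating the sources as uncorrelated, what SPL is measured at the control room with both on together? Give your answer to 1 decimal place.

Uncorrelated sources add in intensity (power), not in dB.
L_total = 10·log₁₀(10^(53.4/10) + 10^(56.5/10)) = 10·log₁₀(665500) = 58.2 dB SPL.

58.2 dB SPL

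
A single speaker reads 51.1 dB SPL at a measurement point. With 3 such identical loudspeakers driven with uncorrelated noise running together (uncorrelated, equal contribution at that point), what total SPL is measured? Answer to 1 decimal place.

3 equal incoherent sources raise the level by 10·log₁₀(3) = 4.77 dB.
L_total = 51.1 + 4.77 = 55.9 dB SPL.

55.9 dB SPL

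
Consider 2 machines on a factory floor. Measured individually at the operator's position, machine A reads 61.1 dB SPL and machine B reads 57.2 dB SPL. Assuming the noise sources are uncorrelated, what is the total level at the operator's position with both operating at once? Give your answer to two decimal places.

62.58 dB SPL

Uncorrelated sources add in intensity (power), not in dB.
L_total = 10·log₁₀(10^(61.1/10) + 10^(57.2/10)) = 10·log₁₀(1813000) = 62.58 dB SPL.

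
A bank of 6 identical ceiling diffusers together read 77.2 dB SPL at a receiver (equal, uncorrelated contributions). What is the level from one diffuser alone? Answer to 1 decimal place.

69.4 dB SPL

6 equal incoherent sources add 10·log₁₀(6) = 7.78 dB over one source.
L_one = 77.2 − 7.78 = 69.4 dB SPL.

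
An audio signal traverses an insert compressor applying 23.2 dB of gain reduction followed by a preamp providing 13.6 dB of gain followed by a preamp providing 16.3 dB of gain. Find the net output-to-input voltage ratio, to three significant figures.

Net gain = (−23.2) + 13.6 + 16.3 = 6.7 dB.
Voltage ratio = 10^(6.7/20) = 2.16.

2.16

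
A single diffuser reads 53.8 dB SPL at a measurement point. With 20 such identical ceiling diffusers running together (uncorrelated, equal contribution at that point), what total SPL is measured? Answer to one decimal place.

66.8 dB SPL

20 equal incoherent sources raise the level by 10·log₁₀(20) = 13.01 dB.
L_total = 53.8 + 13.01 = 66.8 dB SPL.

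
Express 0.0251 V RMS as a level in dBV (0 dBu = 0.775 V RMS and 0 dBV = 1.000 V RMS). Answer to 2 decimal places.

dBV = 20·log₁₀(V / 1.000 V).
20·log₁₀(0.0251/1.000) = -32.01 dBV.

-32.01 dBV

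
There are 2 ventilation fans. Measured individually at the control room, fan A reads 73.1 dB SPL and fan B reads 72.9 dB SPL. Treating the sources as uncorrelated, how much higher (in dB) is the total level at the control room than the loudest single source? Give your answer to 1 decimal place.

2.9 dB

Uncorrelated sources add in intensity (power), not in dB.
L_total = 10·log₁₀(10^(73.1/10) + 10^(72.9/10)) = 76.01 dB SPL.
Excess over the loudest (73.1 dB): 76.01 − 73.1 = 2.9 dB.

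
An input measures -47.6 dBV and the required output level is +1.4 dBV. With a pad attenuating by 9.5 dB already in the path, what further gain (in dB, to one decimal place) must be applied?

58.5 dB

The required make-up gain is the shortfall in the dB sum.
G = +1.4 − (-47.6) + 9.5 = 58.5 dB.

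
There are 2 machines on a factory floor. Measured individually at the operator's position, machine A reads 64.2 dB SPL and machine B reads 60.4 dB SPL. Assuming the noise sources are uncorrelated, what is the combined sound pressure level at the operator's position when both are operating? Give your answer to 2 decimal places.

Incoherent sources sum as intensities:
L_total = 10·log₁₀(10^(64.2/10) + 10^(60.4/10)) = 10·log₁₀(3727000) = 65.71 dB SPL.

65.71 dB SPL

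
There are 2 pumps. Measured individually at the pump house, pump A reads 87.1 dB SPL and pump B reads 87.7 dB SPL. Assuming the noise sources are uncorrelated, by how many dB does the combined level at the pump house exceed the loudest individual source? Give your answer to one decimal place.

Incoherent sources sum as intensities:
L_total = 10·log₁₀(10^(87.1/10) + 10^(87.7/10)) = 90.42 dB SPL.
Excess over the loudest (87.7 dB): 90.42 − 87.7 = 2.7 dB.

2.7 dB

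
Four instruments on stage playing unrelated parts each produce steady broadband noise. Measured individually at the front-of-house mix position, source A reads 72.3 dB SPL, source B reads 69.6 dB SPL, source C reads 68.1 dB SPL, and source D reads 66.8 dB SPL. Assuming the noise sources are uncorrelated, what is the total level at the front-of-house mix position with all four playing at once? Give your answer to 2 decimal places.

Incoherent sources sum as intensities:
L_total = 10·log₁₀(10^(72.3/10) + 10^(69.6/10) + 10^(68.1/10) + 10^(66.8/10)) = 10·log₁₀(37350000) = 75.72 dB SPL.

75.72 dB SPL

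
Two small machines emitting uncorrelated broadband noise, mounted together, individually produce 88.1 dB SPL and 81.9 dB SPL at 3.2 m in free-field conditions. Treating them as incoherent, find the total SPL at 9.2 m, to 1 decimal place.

Combined at 3.2 m: 10·log₁₀(10^(88.1/10)+10^(81.9/10)) = 89.03 dB SPL.
Then apply −20·log₁₀(9.2/3.2) = -9.17 dB → 79.9 dB SPL.

79.9 dB SPL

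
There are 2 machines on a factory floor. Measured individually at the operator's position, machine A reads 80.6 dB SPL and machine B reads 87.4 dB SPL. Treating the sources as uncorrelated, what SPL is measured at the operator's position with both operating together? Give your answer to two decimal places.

88.22 dB SPL

Uncorrelated sources add in intensity (power), not in dB.
L_total = 10·log₁₀(10^(80.6/10) + 10^(87.4/10)) = 10·log₁₀(664400000) = 88.22 dB SPL.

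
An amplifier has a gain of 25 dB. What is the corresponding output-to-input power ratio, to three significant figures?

Power ratio = 10^(dB/10).
10^(25/10) = 10^(2.500) = 316.

316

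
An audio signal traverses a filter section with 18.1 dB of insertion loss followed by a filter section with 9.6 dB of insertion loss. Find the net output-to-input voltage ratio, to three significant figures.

Net gain = (−18.1) + (−9.6) = -27.7 dB.
Voltage ratio = 10^(-27.7/20) = 0.0412.

0.0412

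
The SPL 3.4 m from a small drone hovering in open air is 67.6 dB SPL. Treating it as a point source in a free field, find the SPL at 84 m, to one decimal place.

39.7 dB SPL

For a point source in a free field, ΔL = −20·log₁₀(d₂/d₁).
ΔL = −20·log₁₀(84/3.4) = -27.86 dB, so L₂ = 67.6 + (-27.86) = 39.7 dB SPL.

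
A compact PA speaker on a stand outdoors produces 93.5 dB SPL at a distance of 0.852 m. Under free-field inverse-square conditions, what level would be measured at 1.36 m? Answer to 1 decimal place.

Free-field point source: level drops by 20·log₁₀ of the distance ratio.
ΔL = −20·log₁₀(1.36/0.852) = -4.06 dB, so L₂ = 93.5 + (-4.06) = 89.4 dB SPL.

89.4 dB SPL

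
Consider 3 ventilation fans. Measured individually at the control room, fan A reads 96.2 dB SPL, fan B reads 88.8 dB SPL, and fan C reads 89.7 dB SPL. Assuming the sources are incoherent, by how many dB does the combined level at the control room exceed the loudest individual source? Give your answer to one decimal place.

Uncorrelated sources add in intensity (power), not in dB.
L_total = 10·log₁₀(10^(96.2/10) + 10^(88.8/10) + 10^(89.7/10)) = 97.68 dB SPL.
Excess over the loudest (96.2 dB): 97.68 − 96.2 = 1.5 dB.

1.5 dB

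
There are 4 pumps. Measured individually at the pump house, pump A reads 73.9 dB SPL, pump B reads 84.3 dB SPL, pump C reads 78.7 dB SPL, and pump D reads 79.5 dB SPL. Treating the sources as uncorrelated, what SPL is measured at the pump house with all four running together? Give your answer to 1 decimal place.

86.6 dB SPL

Add the sources as powers (linear), then convert back to dB:
L_total = 10·log₁₀(10^(73.9/10) + 10^(84.3/10) + 10^(78.7/10) + 10^(79.5/10)) = 10·log₁₀(457000000) = 86.6 dB SPL.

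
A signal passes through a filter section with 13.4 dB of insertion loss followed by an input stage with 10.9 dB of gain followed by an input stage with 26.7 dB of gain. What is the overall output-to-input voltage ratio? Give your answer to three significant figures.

16.2

Net gain = (−13.4) + 10.9 + 26.7 = 24.2 dB.
Voltage ratio = 10^(24.2/20) = 16.2.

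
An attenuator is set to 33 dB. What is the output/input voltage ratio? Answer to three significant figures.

0.0224

Voltage ratio = 10^(dB/20).
10^(-33/20) = 10^(-1.650) = 0.0224.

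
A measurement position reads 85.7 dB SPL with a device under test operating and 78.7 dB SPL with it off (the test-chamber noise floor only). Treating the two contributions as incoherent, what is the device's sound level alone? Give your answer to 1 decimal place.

84.7 dB SPL

Remove the background by subtracting linear intensities:
L_src = 10·log₁₀(10^(85.7/10) − 10^(78.7/10)) = 10·log₁₀(297400000) = 84.7 dB SPL.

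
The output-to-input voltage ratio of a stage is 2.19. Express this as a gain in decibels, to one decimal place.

6.8 dB

Voltage ratio → dB uses the 20·log₁₀ form:
20·log₁₀(2.19) = 6.8 dB.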